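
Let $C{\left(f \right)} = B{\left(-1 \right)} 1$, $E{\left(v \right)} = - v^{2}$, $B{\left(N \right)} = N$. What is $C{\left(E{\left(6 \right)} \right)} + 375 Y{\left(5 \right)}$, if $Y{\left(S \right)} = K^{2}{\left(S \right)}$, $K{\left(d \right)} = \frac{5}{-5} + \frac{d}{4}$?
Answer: $\frac{359}{16} \approx 22.438$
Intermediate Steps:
$K{\left(d \right)} = -1 + \frac{d}{4}$ ($K{\left(d \right)} = 5 \left(- \frac{1}{5}\right) + d \frac{1}{4} = -1 + \frac{d}{4}$)
$Y{\left(S \right)} = \left(-1 + \frac{S}{4}\right)^{2}$
$C{\left(f \right)} = -1$ ($C{\left(f \right)} = \left(-1\right) 1 = -1$)
$C{\left(E{\left(6 \right)} \right)} + 375 Y{\left(5 \right)} = -1 + 375 \frac{\left(-4 + 5\right)^{2}}{16} = -1 + 375 \frac{1^{2}}{16} = -1 + 375 \cdot \frac{1}{16} \cdot 1 = -1 + 375 \cdot \frac{1}{16} = -1 + \frac{375}{16} = \frac{359}{16}$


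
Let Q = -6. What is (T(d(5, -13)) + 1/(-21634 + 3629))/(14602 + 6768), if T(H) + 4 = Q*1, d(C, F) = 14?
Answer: -180051/384766850 ≈ -0.00046795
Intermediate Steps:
T(H) = -10 (T(H) = -4 - 6*1 = -4 - 6 = -10)
(T(d(5, -13)) + 1/(-21634 + 3629))/(14602 + 6768) = (-10 + 1/(-21634 + 3629))/(14602 + 6768) = (-10 + 1/(-18005))/21370 = (-10 - 1/18005)*(1/21370) = -180051/18005*1/21370 = -180051/384766850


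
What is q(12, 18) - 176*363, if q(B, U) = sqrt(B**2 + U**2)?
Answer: -63888 + 6*sqrt(13) ≈ -63866.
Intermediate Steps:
q(12, 18) - 176*363 = sqrt(12**2 + 18**2) - 176*363 = sqrt(144 + 324) - 63888 = sqrt(468) - 63888 = 6*sqrt(13) - 63888 = -63888 + 6*sqrt(13)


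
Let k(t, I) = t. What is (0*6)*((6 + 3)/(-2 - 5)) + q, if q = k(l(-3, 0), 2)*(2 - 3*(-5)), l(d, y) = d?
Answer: -51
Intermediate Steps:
q = -51 (q = -3*(2 - 3*(-5)) = -3*(2 + 15) = -3*17 = -51)
(0*6)*((6 + 3)/(-2 - 5)) + q = (0*6)*((6 + 3)/(-2 - 5)) - 51 = 0*(9/(-7)) - 51 = 0*(9*(-⅐)) - 51 = 0*(-9/7) - 51 = 0 - 51 = -51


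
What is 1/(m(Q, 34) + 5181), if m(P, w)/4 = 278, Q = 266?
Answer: 1/6293 ≈ 0.00015891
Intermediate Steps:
m(P, w) = 1112 (m(P, w) = 4*278 = 1112)
1/(m(Q, 34) + 5181) = 1/(1112 + 5181) = 1/6293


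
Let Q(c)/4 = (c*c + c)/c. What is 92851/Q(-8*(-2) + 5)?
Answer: 8441/8 ≈ 1055.1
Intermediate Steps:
Q(c) = 4*(c + c²)/c (Q(c) = 4*((c*c + c)/c) = 4*((c² + c)/c) = 4*((c + c²)/c) = 4*(c + c²)/c)
92851/Q(-8*(-2) + 5) = 92851/(4 + 4*(-8*(-2) + 5)) = 92851/(4 + 4*(16 + 5)) = 92851/(4 + 4*21) = 92851/(4 + 84) = 92851/88 = 92851*(1/88) = 8441/8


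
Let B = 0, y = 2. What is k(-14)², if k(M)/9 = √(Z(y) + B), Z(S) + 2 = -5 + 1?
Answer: -486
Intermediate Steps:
Z(S) = -6 (Z(S) = -2 + (-5 + 1) = -2 - 4 = -6)
k(M) = 9*I*√6 (k(M) = 9*√(-6 + 0) = 9*√(-6) = 9*(I*√6) = 9*I*√6)
k(-14)² = (9*I*√6)² = -486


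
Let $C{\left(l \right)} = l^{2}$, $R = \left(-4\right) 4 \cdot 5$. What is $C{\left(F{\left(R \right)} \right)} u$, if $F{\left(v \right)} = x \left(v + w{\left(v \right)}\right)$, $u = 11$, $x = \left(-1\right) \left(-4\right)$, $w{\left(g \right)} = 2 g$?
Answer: $10137600$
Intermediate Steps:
$x = 4$
$R = -80$ ($R = \left(-16\right) 5 = -80$)
$F{\left(v \right)} = 12 v$ ($F{\left(v \right)} = 4 \left(v + 2 v\right) = 4 \cdot 3 v = 12 v$)
$C{\left(F{\left(R \right)} \right)} u = \left(12 \left(-80\right)\right)^{2} \cdot 11 = \left(-960\right)^{2} \cdot 11 = 921600 \cdot 11 = 10137600$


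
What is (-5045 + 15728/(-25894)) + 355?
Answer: -60729294/12947 ≈ -4690.6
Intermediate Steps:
(-5045 + 15728/(-25894)) + 355 = (-5045 + 15728*(-1/25894)) + 355 = (-5045 - 7864/12947) + 355 = -65325479/12947 + 355 = -60729294/12947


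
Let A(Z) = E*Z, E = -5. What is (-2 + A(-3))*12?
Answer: 156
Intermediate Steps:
A(Z) = -5*Z
(-2 + A(-3))*12 = (-2 - 5*(-3))*12 = (-2 + 15)*12 = 13*12 = 156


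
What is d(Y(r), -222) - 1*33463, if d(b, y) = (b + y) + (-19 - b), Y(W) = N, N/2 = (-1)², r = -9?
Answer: -33704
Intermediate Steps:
N = 2 (N = 2*(-1)² = 2*1 = 2)
Y(W) = 2
d(b, y) = -19 + y
d(Y(r), -222) - 1*33463 = (-19 - 222) - 1*33463 = -241 - 33463 = -33704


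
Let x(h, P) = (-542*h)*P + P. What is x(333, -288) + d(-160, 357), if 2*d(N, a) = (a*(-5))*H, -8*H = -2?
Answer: 415835655/8 ≈ 5.1979e+7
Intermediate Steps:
H = ¼ (H = -⅛*(-2) = ¼ ≈ 0.25000)
x(h, P) = P - 542*P*h (x(h, P) = -542*P*h + P = P - 542*P*h)
d(N, a) = -5*a/8 (d(N, a) = ((a*(-5))*(¼))/2 = (-5*a*(¼))/2 = (-5*a/4)/2 = -5*a/8)
x(333, -288) + d(-160, 357) = -288*(1 - 542*333) - 5/8*357 = -288*(1 - 180486) - 1785/8 = -288*(-180485) - 1785/8 = 51979680 - 1785/8 = 415835655/8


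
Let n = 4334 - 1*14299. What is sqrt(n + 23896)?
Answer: sqrt(13931) ≈ 118.03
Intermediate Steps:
n = -9965 (n = 4334 - 14299 = -9965)
sqrt(n + 23896) = sqrt(-9965 + 23896) = sqrt(13931)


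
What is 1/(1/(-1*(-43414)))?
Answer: 43414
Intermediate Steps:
1/(1/(-1*(-43414))) = 1/(1/43414) = 43414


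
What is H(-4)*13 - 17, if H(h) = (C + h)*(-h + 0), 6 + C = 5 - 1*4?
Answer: -485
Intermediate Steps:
C = -5 (C = -6 + (5 - 1*4) = -6 + (5 - 4) = -6 + 1 = -5)
H(h) = -h*(-5 + h) (H(h) = (-5 + h)*(-h + 0) = (-5 + h)*(-h) = -h*(-5 + h))
H(-4)*13 - 17 = -4*(5 - 1*(-4))*13 - 17 = -4*(5 + 4)*13 - 17 = -4*9*13 - 17 = -36*13 - 17 = -468 - 17 = -485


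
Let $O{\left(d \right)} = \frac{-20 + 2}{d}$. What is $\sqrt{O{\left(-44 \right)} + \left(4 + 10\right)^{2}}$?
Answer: $\frac{\sqrt{95062}}{22} \approx 14.015$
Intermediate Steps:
$O{\left(d \right)} = - \frac{18}{d}$
$\sqrt{O{\left(-44 \right)} + \left(4 + 10\right)^{2}} = \sqrt{- \frac{18}{-44} + \left(4 + 10\right)^{2}} = \sqrt{\left(-18\right) \left(- \frac{1}{44}\right) + 14^{2}} = \sqrt{\frac{9}{22} + 196} = \sqrt{\frac{4321}{22}} = \frac{\sqrt{95062}}{22}$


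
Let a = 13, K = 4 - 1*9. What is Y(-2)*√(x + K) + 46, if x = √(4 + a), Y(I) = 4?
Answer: 46 + 4*√(-5 + √17) ≈ 46.0 + 3.7457*I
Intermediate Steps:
K = -5 (K = 4 - 9 = -5)
x = √17 (x = √(4 + 13) = √17 ≈ 4.1231)
Y(-2)*√(x + K) + 46 = 4*√(√17 - 5) + 46 = 4*√(-5 + √17) + 46 = 46 + 4*√(-5 + √17)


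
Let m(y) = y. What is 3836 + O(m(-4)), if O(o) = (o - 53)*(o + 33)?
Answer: 2183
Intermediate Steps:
O(o) = (-53 + o)*(33 + o)
3836 + O(m(-4)) = 3836 + (-1749 + (-4)² - 20*(-4)) = 3836 + (-1749 + 16 + 80) = 3836 - 1653 = 2183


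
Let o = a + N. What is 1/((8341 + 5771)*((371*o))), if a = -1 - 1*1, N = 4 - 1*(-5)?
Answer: 1/36648864 ≈ 2.7286e-8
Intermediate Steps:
N = 9 (N = 4 + 5 = 9)
a = -2 (a = -1 - 1 = -2)
o = 7 (o = -2 + 9 = 7)
1/((8341 + 5771)*((371*o))) = 1/((8341 + 5771)*((371*7))) = 1/(14112*2597) = (1/14112)*(1/2597) = 1/36648864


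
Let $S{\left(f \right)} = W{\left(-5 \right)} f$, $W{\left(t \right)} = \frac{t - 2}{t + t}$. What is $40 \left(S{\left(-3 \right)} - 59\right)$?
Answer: $-2444$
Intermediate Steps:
$W{\left(t \right)} = \frac{-2 + t}{2 t}$
$S{\left(f \right)} = \frac{7 f}{10}$ ($S{\left(f \right)} = \frac{-2 - 5}{2 \left(-5\right)} f = \frac{1}{2} \left(- \frac{1}{5}\right) \left(-7\right) f = \frac{7 f}{10}$)
$40 \left(S{\left(-3 \right)} - 59\right) = 40 \left(\frac{7}{10} \left(-3\right) - 59\right) = 40 \left(- \frac{21}{10} - 59\right) = 40 \left(- \frac{611}{10}\right) = -2444$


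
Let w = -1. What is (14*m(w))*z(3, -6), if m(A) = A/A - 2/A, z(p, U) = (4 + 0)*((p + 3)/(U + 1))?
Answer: -1008/5 ≈ -201.60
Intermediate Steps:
z(p, U) = 4*(3 + p)/(1 + U) (z(p, U) = 4*((3 + p)/(1 + U)) = 4*(3 + p)/(1 + U))
m(A) = 1 - 2/A
(14*m(w))*z(3, -6) = (14*((-2 - 1)/(-1)))*(4*(3 + 3)/(1 - 6)) = (14*(-1*(-3)))*(4*6/(-5)) = (14*3)*(4*(-⅕)*6) = 42*(-24/5) = -1008/5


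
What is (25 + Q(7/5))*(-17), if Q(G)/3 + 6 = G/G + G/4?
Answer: -3757/20 ≈ -187.85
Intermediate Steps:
Q(G) = -15 + 3*G/4 (Q(G) = -18 + 3*(G/G + G/4) = -18 + 3*(1 + G*(1/4)) = -18 + 3*(1 + G/4) = -18 + (3 + 3*G/4) = -15 + 3*G/4)
(25 + Q(7/5))*(-17) = (25 + (-15 + 3*(7/5)/4))*(-17) = (25 + (-15 + 3*(7*(1/5))/4))*(-17) = (25 + (-15 + (3/4)*(7/5)))*(-17) = (25 + (-15 + 21/20))*(-17) = (25 - 279/20)*(-17) = (221/20)*(-17) = -3757/20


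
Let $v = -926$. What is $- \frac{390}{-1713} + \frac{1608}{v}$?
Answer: $- \frac{398894}{264373} \approx -1.5088$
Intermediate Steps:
$- \frac{390}{-1713} + \frac{1608}{v} = - \frac{390}{-1713} + \frac{1608}{-926} = \left(-390\right) \left(- \frac{1}{1713}\right) + 1608 \left(- \frac{1}{926}\right) = \frac{130}{571} - \frac{804}{463} = - \frac{398894}{264373}$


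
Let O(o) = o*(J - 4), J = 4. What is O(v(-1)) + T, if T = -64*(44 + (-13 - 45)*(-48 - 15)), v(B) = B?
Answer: -236672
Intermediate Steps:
O(o) = 0 (O(o) = o*(4 - 4) = o*0 = 0)
T = -236672 (T = -64*(44 - 58*(-63)) = -64*(44 + 3654) = -64*3698 = -236672)
O(v(-1)) + T = 0 - 236672 = -236672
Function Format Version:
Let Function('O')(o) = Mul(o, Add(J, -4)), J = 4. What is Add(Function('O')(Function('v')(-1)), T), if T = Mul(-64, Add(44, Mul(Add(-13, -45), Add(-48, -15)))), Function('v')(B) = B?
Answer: -236672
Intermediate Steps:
Function('O')(o) = 0 (Function('O')(o) = Mul(o, Add(4, -4)) = Mul(o, 0) = 0)
T = -236672 (T = Mul(-64, Add(44, Mul(-58, -63))) = Mul(-64, Add(44, 3654)) = Mul(-64, 3698) = -236672)
Add(Function('O')(Function('v')(-1)), T) = Add(0, -236672) = -236672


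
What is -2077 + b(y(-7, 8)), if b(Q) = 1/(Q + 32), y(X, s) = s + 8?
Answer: -99695/48 ≈ -2077.0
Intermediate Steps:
y(X, s) = 8 + s
b(Q) = 1/(32 + Q)
-2077 + b(y(-7, 8)) = -2077 + 1/(32 + (8 + 8)) = -2077 + 1/(32 + 16) = -2077 + 1/48 = -99695/48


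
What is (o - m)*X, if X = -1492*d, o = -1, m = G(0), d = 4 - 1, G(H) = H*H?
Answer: 4476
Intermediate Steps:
G(H) = H²
d = 3
m = 0 (m = 0² = 0)
X = -4476 (X = -1492*3 = -4476)
(o - m)*X = (-1 - 1*0)*(-4476) = (-1 + 0)*(-4476) = -1*(-4476) = 4476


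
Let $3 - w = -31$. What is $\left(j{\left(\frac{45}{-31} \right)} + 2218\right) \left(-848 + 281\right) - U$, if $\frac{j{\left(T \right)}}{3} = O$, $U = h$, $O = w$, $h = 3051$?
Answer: $-1318491$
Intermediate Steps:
$w = 34$ ($w = 3 - -31 = 3 + 31 = 34$)
$O = 34$
$U = 3051$
$j{\left(T \right)} = 102$ ($j{\left(T \right)} = 3 \cdot 34 = 102$)
$\left(j{\left(\frac{45}{-31} \right)} + 2218\right) \left(-848 + 281\right) - U = \left(102 + 2218\right) \left(-848 + 281\right) - 3051 = 2320 \left(-567\right) - 3051 = -1315440 - 3051 = -1318491$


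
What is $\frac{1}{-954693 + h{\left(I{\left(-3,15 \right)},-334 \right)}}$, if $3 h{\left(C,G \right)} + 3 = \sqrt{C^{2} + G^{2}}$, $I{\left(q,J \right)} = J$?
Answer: $- \frac{8592246}{8202965590943} - \frac{3 \sqrt{111781}}{8202965590943} \approx -1.0476 \cdot 10^{-6}$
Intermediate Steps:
$h{\left(C,G \right)} = -1 + \frac{\sqrt{C^{2} + G^{2}}}{3}$
$\frac{1}{-954693 + h{\left(I{\left(-3,15 \right)},-334 \right)}} = \frac{1}{-954693 - \left(1 - \frac{\sqrt{15^{2} + \left(-334\right)^{2}}}{3}\right)} = \frac{1}{-954693 - \left(1 - \frac{\sqrt{225 + 111556}}{3}\right)} = \frac{1}{-954693 - \left(1 - \frac{\sqrt{111781}}{3}\right)} = \frac{1}{-954694 + \frac{\sqrt{111781}}{3}}$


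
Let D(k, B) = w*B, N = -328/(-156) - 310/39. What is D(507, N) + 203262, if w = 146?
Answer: 2631310/13 ≈ 2.0241e+5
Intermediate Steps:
N = -76/13 (N = -328*(-1/156) - 310*1/39 = 82/39 - 310/39 = -76/13 ≈ -5.8462)
D(k, B) = 146*B
D(507, N) + 203262 = 146*(-76/13) + 203262 = -11096/13 + 203262 = 2631310/13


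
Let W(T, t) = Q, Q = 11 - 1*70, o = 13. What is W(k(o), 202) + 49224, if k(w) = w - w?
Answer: 49165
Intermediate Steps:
Q = -59 (Q = 11 - 70 = -59)
k(w) = 0
W(T, t) = -59
W(k(o), 202) + 49224 = -59 + 49224 = 49165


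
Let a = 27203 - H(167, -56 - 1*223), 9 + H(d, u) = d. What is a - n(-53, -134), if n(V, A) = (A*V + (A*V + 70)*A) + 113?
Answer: 980878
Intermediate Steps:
H(d, u) = -9 + d
n(V, A) = 113 + A*V + A*(70 + A*V) (n(V, A) = (A*V + (70 + A*V)*A) + 113 = (A*V + A*(70 + A*V)) + 113 = 113 + A*V + A*(70 + A*V))
a = 27045 (a = 27203 - (-9 + 167) = 27203 - 1*158 = 27203 - 158 = 27045)
a - n(-53, -134) = 27045 - (113 + 70*(-134) - 134*(-53) - 53*(-134)²) = 27045 - (113 - 9380 + 7102 - 53*17956) = 27045 - (113 - 9380 + 7102 - 951668) = 27045 - 1*(-953833) = 27045 + 953833 = 980878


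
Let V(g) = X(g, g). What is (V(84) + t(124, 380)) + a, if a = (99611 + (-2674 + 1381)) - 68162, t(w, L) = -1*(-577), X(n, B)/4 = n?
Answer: 31069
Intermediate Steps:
X(n, B) = 4*n
t(w, L) = 577
a = 30156 (a = (99611 - 1293) - 68162 = 98318 - 68162 = 30156)
V(g) = 4*g
(V(84) + t(124, 380)) + a = (4*84 + 577) + 30156 = (336 + 577) + 30156 = 913 + 30156 = 31069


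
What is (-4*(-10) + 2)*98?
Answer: 4116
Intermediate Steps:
(-4*(-10) + 2)*98 = (40 + 2)*98 = 42*98 = 4116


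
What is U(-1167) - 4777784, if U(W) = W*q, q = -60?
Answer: -4707764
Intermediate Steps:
U(W) = -60*W (U(W) = W*(-60) = -60*W)
U(-1167) - 4777784 = -60*(-1167) - 4777784 = 70020 - 4777784 = -4707764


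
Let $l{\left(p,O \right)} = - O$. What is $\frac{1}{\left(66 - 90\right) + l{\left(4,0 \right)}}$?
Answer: $- \frac{1}{24} \approx -0.041667$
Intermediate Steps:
$\frac{1}{\left(66 - 90\right) + l{\left(4,0 \right)}} = \frac{1}{\left(66 - 90\right) - 0} = \frac{1}{-24 + 0} = \frac{1}{-24} = - \frac{1}{24}$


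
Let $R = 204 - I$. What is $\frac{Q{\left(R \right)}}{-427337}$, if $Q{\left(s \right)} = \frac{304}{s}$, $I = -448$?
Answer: $- \frac{76}{69655931} \approx -1.0911 \cdot 10^{-6}$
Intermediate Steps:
$R = 652$ ($R = 204 - -448 = 204 + 448 = 652$)
$\frac{Q{\left(R \right)}}{-427337} = \frac{304 \cdot \frac{1}{652}}{-427337} = 304 \cdot \frac{1}{652} \left(- \frac{1}{427337}\right) = \frac{76}{163} \left(- \frac{1}{427337}\right) = - \frac{76}{69655931}$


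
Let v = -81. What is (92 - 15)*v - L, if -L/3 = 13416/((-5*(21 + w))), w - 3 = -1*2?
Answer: -363159/55 ≈ -6602.9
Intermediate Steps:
w = 1 (w = 3 - 1*2 = 3 - 2 = 1)
L = 20124/55 (L = -40248/((-5*(21 + 1))) = -40248/((-5*22)) = -40248/(-110) = -40248*(-1)/110 = -3*(-6708/55) = 20124/55 ≈ 365.89)
(92 - 15)*v - L = (92 - 15)*(-81) - 1*20124/55 = 77*(-81) - 20124/55 = -6237 - 20124/55 = -363159/55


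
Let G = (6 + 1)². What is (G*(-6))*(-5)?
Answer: 1470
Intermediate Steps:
G = 49 (G = 7² = 49)
(G*(-6))*(-5) = (49*(-6))*(-5) = -294*(-5) = 1470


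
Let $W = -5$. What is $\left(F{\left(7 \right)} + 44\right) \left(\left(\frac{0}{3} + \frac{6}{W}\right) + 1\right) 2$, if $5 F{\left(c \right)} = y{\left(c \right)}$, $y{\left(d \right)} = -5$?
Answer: $- \frac{86}{5} \approx -17.2$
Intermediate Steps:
$F{\left(c \right)} = -1$ ($F{\left(c \right)} = \frac{1}{5} \left(-5\right) = -1$)
$\left(F{\left(7 \right)} + 44\right) \left(\left(\frac{0}{3} + \frac{6}{W}\right) + 1\right) 2 = \left(-1 + 44\right) \left(\left(\frac{0}{3} + \frac{6}{-5}\right) + 1\right) 2 = 43 \left(\left(0 \cdot \frac{1}{3} + 6 \left(- \frac{1}{5}\right)\right) + 1\right) 2 = 43 \left(\left(0 - \frac{6}{5}\right) + 1\right) 2 = 43 \left(- \frac{6}{5} + 1\right) 2 = 43 \left(\left(- \frac{1}{5}\right) 2\right) = 43 \left(- \frac{2}{5}\right) = - \frac{86}{5}$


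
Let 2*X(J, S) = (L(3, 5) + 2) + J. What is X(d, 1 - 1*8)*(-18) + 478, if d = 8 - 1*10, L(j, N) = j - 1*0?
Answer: 451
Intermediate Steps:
L(j, N) = j (L(j, N) = j + 0 = j)
d = -2 (d = 8 - 10 = -2)
X(J, S) = 5/2 + J/2 (X(J, S) = ((3 + 2) + J)/2 = (5 + J)/2 = 5/2 + J/2)
X(d, 1 - 1*8)*(-18) + 478 = (5/2 + (½)*(-2))*(-18) + 478 = (5/2 - 1)*(-18) + 478 = (3/2)*(-18) + 478 = -27 + 478 = 451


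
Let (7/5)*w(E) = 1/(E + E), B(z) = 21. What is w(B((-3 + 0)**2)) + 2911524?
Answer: 855988061/294 ≈ 2.9115e+6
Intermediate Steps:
w(E) = 5/(14*E) (w(E) = 5/(7*(E + E)) = 5/(7*((2*E))) = 5*(1/(2*E))/7 = 5/(14*E))
w(B((-3 + 0)**2)) + 2911524 = (5/14)/21 + 2911524 = (5/14)*(1/21) + 2911524 = 5/294 + 2911524 = 855988061/294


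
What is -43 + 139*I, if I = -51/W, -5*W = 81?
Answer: 10654/27 ≈ 394.59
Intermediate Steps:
W = -81/5 (W = -⅕*81 = -81/5 ≈ -16.200)
I = 85/27 (I = -51/(-81/5) = -51*(-5/81) = 85/27 ≈ 3.1481)
-43 + 139*I = -43 + 139*(85/27) = -43 + 11815/27 = 10654/27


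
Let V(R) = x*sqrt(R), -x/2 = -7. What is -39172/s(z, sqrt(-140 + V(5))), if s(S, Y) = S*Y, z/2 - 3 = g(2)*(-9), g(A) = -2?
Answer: 1399*I*sqrt(14)/(21*sqrt(10 - sqrt(5))) ≈ 89.458*I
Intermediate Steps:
x = 14 (x = -2*(-7) = 14)
V(R) = 14*sqrt(R)
z = 42 (z = 6 + 2*(-2*(-9)) = 6 + 2*18 = 6 + 36 = 42)
-39172/s(z, sqrt(-140 + V(5))) = -39172*1/(42*sqrt(-140 + 14*sqrt(5))) = -2798/(3*sqrt(-140 + 14*sqrt(5)))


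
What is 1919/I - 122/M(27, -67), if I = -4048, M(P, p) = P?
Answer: -545669/109296 ≈ -4.9926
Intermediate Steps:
1919/I - 122/M(27, -67) = 1919/(-4048) - 122/27 = 1919*(-1/4048) - 122*1/27 = -1919/4048 - 122/27 = -545669/109296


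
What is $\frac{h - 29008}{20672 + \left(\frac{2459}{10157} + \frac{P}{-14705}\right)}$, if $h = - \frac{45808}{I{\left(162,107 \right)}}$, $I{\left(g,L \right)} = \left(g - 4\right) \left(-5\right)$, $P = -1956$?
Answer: $- \frac{4217172342712}{3011361756513} \approx -1.4004$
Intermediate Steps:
$I{\left(g,L \right)} = 20 - 5 g$ ($I{\left(g,L \right)} = \left(-4 + g\right) \left(-5\right) = 20 - 5 g$)
$h = \frac{22904}{395}$ ($h = - \frac{45808}{20 - 810} = - \frac{45808}{-790} = \left(-45808\right) \left(- \frac{1}{790}\right) = \frac{22904}{395} \approx 57.985$)
$\frac{h - 29008}{20672 + \left(\frac{2459}{10157} + \frac{P}{-14705}\right)} = \frac{\frac{22904}{395} - 29008}{20672 + \left(\frac{2459}{10157} - \frac{1956}{-14705}\right)} = - \frac{11435256}{395 \left(20672 + \left(2459 \cdot \frac{1}{10157} - - \frac{1956}{14705}\right)\right)} = - \frac{11435256}{395 \left(20672 + \left(\frac{2459}{10157} + \frac{1956}{14705}\right)\right)} = - \frac{11435256}{395 \left(20672 + \frac{56026687}{149358685}\right)} = - \frac{11435256}{395 \cdot \frac{3087598763007}{149358685}} = \left(- \frac{11435256}{395}\right) \frac{149358685}{3087598763007} = - \frac{4217172342712}{3011361756513}$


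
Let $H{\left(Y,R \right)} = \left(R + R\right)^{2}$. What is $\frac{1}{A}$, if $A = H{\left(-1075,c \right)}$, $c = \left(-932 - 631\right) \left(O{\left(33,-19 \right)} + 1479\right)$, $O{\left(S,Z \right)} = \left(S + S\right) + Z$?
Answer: $\frac{1}{22755533116176} \approx 4.3945 \cdot 10^{-14}$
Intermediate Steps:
$O{\left(S,Z \right)} = Z + 2 S$ ($O{\left(S,Z \right)} = 2 S + Z = Z + 2 S$)
$c = -2385138$ ($c = \left(-932 - 631\right) \left(\left(-19 + 2 \cdot 33\right) + 1479\right) = - 1563 \left(\left(-19 + 66\right) + 1479\right) = - 1563 \left(47 + 1479\right) = \left(-1563\right) 1526 = -2385138$)
$H{\left(Y,R \right)} = 4 R^{2}$ ($H{\left(Y,R \right)} = \left(2 R\right)^{2} = 4 R^{2}$)
$A = 22755533116176$ ($A = 4 \left(-2385138\right)^{2} = 4 \cdot 5688883279044 = 22755533116176$)
$\frac{1}{A} = \frac{1}{22755533116176}$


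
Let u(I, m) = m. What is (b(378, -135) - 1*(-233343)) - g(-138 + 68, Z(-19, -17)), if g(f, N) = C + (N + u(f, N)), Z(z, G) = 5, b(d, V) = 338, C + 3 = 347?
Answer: 233327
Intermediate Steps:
C = 344 (C = -3 + 347 = 344)
g(f, N) = 344 + 2*N (g(f, N) = 344 + (N + N) = 344 + 2*N)
(b(378, -135) - 1*(-233343)) - g(-138 + 68, Z(-19, -17)) = (338 - 1*(-233343)) - (344 + 2*5) = (338 + 233343) - (344 + 10) = 233681 - 1*354 = 233681 - 354 = 233327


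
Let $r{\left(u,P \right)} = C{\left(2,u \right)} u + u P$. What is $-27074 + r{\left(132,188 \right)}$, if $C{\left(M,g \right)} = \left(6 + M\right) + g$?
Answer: $16222$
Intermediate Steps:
$C{\left(M,g \right)} = 6 + M + g$
$r{\left(u,P \right)} = P u + u \left(8 + u\right)$ ($r{\left(u,P \right)} = \left(6 + 2 + u\right) u + u P = \left(8 + u\right) u + P u = u \left(8 + u\right) + P u = P u + u \left(8 + u\right)$)
$-27074 + r{\left(132,188 \right)} = -27074 + 132 \left(8 + 188 + 132\right) = -27074 + 132 \cdot 328 = -27074 + 43296 = 16222$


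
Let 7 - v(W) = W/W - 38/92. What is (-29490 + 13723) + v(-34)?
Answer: -724987/46 ≈ -15761.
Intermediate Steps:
v(W) = 295/46 (v(W) = 7 - (W/W - 38/92) = 7 - (1 - 38*1/92) = 7 - (1 - 19/46) = 7 - 1*27/46 = 7 - 27/46 = 295/46)
(-29490 + 13723) + v(-34) = (-29490 + 13723) + 295/46 = -15767 + 295/46 = -724987/46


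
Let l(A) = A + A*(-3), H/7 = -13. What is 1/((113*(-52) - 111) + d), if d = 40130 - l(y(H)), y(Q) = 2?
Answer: 1/34147 ≈ 2.9285e-5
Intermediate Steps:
H = -91 (H = 7*(-13) = -91)
l(A) = -2*A (l(A) = A - 3*A = -2*A)
d = 40134 (d = 40130 - (-2)*2 = 40130 - 1*(-4) = 40130 + 4 = 40134)
1/((113*(-52) - 111) + d) = 1/((113*(-52) - 111) + 40134) = 1/((-5876 - 111) + 40134) = 1/(-5987 + 40134) = 1/34147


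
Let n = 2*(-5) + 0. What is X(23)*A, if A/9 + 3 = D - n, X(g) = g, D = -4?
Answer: 621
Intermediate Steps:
n = -10 (n = -10 + 0 = -10)
A = 27 (A = -27 + 9*(-4 - 1*(-10)) = -27 + 9*(-4 + 10) = -27 + 9*6 = -27 + 54 = 27)
X(23)*A = 23*27 = 621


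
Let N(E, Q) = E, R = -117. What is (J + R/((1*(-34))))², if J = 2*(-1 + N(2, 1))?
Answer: 34225/1156 ≈ 29.606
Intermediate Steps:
J = 2 (J = 2*(-1 + 2) = 2*1 = 2)
(J + R/((1*(-34))))² = (2 - 117/(1*(-34)))² = (2 - 117/(-34))² = (2 - 117*(-1/34))² = (2 + 117/34)² = (185/34)² = 34225/1156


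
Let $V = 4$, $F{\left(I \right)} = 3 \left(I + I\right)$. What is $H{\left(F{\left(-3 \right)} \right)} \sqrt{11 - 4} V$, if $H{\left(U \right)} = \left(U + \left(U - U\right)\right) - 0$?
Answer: $- 72 \sqrt{7} \approx -190.49$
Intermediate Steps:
$F{\left(I \right)} = 6 I$ ($F{\left(I \right)} = 3 \cdot 2 I = 6 I$)
$H{\left(U \right)} = U$ ($H{\left(U \right)} = \left(U + 0\right) + 0 = U + 0 = U$)
$H{\left(F{\left(-3 \right)} \right)} \sqrt{11 - 4} V = 6 \left(-3\right) \sqrt{11 - 4} \cdot 4 = - 18 \sqrt{7} \cdot 4 = - 72 \sqrt{7}$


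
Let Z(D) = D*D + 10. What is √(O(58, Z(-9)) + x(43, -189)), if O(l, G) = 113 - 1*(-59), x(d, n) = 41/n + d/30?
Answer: √68749590/630 ≈ 13.161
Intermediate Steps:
x(d, n) = 41/n + d/30 (x(d, n) = 41/n + d*(1/30) = 41/n + d/30)
Z(D) = 10 + D² (Z(D) = D² + 10 = 10 + D²)
O(l, G) = 172 (O(l, G) = 113 + 59 = 172)
√(O(58, Z(-9)) + x(43, -189)) = √(172 + (41/(-189) + (1/30)*43)) = √(172 + (41*(-1/189) + 43/30)) = √(172 + (-41/189 + 43/30)) = √(172 + 2299/1890) = √(327379/1890) = √68749590/630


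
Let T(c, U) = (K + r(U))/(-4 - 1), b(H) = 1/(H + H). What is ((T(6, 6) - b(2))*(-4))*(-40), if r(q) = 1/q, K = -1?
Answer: -40/3 ≈ -13.333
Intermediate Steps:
b(H) = 1/(2*H)
T(c, U) = ⅕ - 1/(5*U) (T(c, U) = (-1 + 1/U)/(-4 - 1) = (-1 + 1/U)/(-5) = (-1 + 1/U)*(-⅕) = ⅕ - 1/(5*U))
((T(6, 6) - b(2))*(-4))*(-40) = (((⅕)*(-1 + 6)/6 - 1/(2*2))*(-4))*(-40) = (((⅕)*(⅙)*5 - 1/(2*2))*(-4))*(-40) = ((⅙ - 1*¼)*(-4))*(-40) = ((⅙ - ¼)*(-4))*(-40) = -1/12*(-4)*(-40) = (⅓)*(-40) = -40/3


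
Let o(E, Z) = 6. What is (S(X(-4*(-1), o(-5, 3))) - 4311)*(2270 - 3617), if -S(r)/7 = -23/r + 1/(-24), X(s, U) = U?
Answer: 46163037/8 ≈ 5.7704e+6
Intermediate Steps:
S(r) = 7/24 + 161/r (S(r) = -7*(-23/r + 1/(-24)) = -7*(-23/r + 1*(-1/24)) = -7*(-23/r - 1/24) = -7*(-1/24 - 23/r) = 7/24 + 161/r)
(S(X(-4*(-1), o(-5, 3))) - 4311)*(2270 - 3617) = ((7/24 + 161/6) - 4311)*(2270 - 3617) = ((7/24 + 161*(⅙)) - 4311)*(-1347) = ((7/24 + 161/6) - 4311)*(-1347) = (217/8 - 4311)*(-1347) = -34271/8*(-1347) = 46163037/8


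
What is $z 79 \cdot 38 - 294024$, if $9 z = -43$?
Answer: $- \frac{2775302}{9} \approx -3.0837 \cdot 10^{5}$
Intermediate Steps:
$z = - \frac{43}{9}$ ($z = \frac{1}{9} \left(-43\right) = - \frac{43}{9} \approx -4.7778$)
$z 79 \cdot 38 - 294024 = \left(- \frac{43}{9}\right) 79 \cdot 38 - 294024 = \left(- \frac{3397}{9}\right) 38 - 294024 = - \frac{129086}{9} - 294024 = - \frac{2775302}{9}$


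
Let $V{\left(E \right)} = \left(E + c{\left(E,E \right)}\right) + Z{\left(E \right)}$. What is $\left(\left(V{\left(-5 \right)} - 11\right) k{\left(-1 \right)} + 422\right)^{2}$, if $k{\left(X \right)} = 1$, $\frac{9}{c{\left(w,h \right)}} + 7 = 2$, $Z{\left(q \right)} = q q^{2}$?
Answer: $\frac{1948816}{25} \approx 77953.0$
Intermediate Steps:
$Z{\left(q \right)} = q^{3}$
$c{\left(w,h \right)} = - \frac{9}{5}$ ($c{\left(w,h \right)} = \frac{9}{-7 + 2} = \frac{9}{-5} = 9 \left(- \frac{1}{5}\right) = - \frac{9}{5}$)
$V{\left(E \right)} = - \frac{9}{5} + E + E^{3}$ ($V{\left(E \right)} = \left(E - \frac{9}{5}\right) + E^{3} = \left(- \frac{9}{5} + E\right) + E^{3} = - \frac{9}{5} + E + E^{3}$)
$\left(\left(V{\left(-5 \right)} - 11\right) k{\left(-1 \right)} + 422\right)^{2} = \left(\left(\left(- \frac{9}{5} - 5 + \left(-5\right)^{3}\right) - 11\right) 1 + 422\right)^{2} = \left(\left(\left(- \frac{9}{5} - 5 - 125\right) - 11\right) 1 + 422\right)^{2} = \left(\left(- \frac{659}{5} - 11\right) 1 + 422\right)^{2} = \left(\left(- \frac{714}{5}\right) 1 + 422\right)^{2} = \left(- \frac{714}{5} + 422\right)^{2} = \left(\frac{1396}{5}\right)^{2} = \frac{1948816}{25}$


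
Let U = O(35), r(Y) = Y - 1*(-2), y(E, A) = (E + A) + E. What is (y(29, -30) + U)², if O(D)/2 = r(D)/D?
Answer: 1110916/1225 ≈ 906.87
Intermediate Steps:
y(E, A) = A + 2*E (y(E, A) = (A + E) + E = A + 2*E)
r(Y) = 2 + Y (r(Y) = Y + 2 = 2 + Y)
O(D) = 2*(2 + D)/D (O(D) = 2*((2 + D)/D) = 2*(2 + D)/D)
U = 74/35 (U = 2 + 4/35 = 74/35 ≈ 2.1143)
(y(29, -30) + U)² = ((-30 + 2*29) + 74/35)² = ((-30 + 58) + 74/35)² = (28 + 74/35)² = (1054/35)² = 1110916/1225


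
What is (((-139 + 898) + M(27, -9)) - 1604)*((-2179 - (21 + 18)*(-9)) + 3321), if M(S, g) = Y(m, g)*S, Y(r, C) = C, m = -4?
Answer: -1624384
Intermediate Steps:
M(S, g) = S*g (M(S, g) = g*S = S*g)
(((-139 + 898) + M(27, -9)) - 1604)*((-2179 - (21 + 18)*(-9)) + 3321) = (((-139 + 898) + 27*(-9)) - 1604)*((-2179 - (21 + 18)*(-9)) + 3321) = ((759 - 243) - 1604)*((-2179 - 39*(-9)) + 3321) = (516 - 1604)*((-2179 - 1*(-351)) + 3321) = -1088*((-2179 + 351) + 3321) = -1088*(-1828 + 3321) = -1088*1493 = -1624384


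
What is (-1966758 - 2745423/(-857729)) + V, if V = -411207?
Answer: -2039646796062/857729 ≈ -2.3780e+6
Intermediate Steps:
(-1966758 - 2745423/(-857729)) + V = (-1966758 - 2745423/(-857729)) - 411207 = (-1966758 - 2745423*(-1/857729)) - 411207 = (-1966758 + 2745423/857729) - 411207 = -1686942627159/857729 - 411207 = -2039646796062/857729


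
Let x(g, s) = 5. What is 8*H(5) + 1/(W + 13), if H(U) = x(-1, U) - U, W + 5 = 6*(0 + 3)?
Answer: 1/26 ≈ 0.038462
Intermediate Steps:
W = 13 (W = -5 + 6*(0 + 3) = -5 + 6*3 = -5 + 18 = 13)
H(U) = 5 - U
8*H(5) + 1/(W + 13) = 8*(5 - 1*5) + 1/(13 + 13) = 8*(5 - 5) + 1/26 = 8*0 + 1/26 = 0 + 1/26 = 1/26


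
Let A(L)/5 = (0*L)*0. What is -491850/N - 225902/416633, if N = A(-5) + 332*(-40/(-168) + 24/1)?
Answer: -2170757244613/35202988702 ≈ -61.664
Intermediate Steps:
A(L) = 0 (A(L) = 5*((0*L)*0) = 5*(0*0) = 5*0 = 0)
N = 168988/21 (N = 0 + 332*(-40/(-168) + 24/1) = 0 + 332*(-40*(-1/168) + 24*1) = 0 + 332*(5/21 + 24) = 0 + 332*(509/21) = 0 + 168988/21 = 168988/21 ≈ 8047.0)
-491850/N - 225902/416633 = -491850/168988/21 - 225902/416633 = -491850*21/168988 - 225902*1/416633 = -5164425/84494 - 225902/416633 = -2170757244613/35202988702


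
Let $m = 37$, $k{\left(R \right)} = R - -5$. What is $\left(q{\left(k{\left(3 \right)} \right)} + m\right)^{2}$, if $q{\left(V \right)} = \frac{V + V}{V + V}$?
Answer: $1444$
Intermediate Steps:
$k{\left(R \right)} = 5 + R$ ($k{\left(R \right)} = R + 5 = 5 + R$)
$q{\left(V \right)} = 1$ ($q{\left(V \right)} = \frac{2 V}{2 V} = 2 V \frac{1}{2 V} = 1$)
$\left(q{\left(k{\left(3 \right)} \right)} + m\right)^{2} = \left(1 + 37\right)^{2} = 38^{2} = 1444$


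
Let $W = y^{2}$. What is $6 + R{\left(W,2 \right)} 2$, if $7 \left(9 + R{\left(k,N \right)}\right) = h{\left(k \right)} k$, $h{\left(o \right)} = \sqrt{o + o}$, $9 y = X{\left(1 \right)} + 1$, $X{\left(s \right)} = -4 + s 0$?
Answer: $-12 + \frac{2 \sqrt{2}}{189} \approx -11.985$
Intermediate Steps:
$X{\left(s \right)} = -4$ ($X{\left(s \right)} = -4 + 0 = -4$)
$y = - \frac{1}{3}$ ($y = \frac{-4 + 1}{9} = \frac{1}{9} \left(-3\right) = - \frac{1}{3} \approx -0.33333$)
$W = \frac{1}{9}$ ($W = \left(- \frac{1}{3}\right)^{2} = \frac{1}{9} \approx 0.11111$)
$h{\left(o \right)} = \sqrt{2} \sqrt{o}$ ($h{\left(o \right)} = \sqrt{2 o} = \sqrt{2} \sqrt{o}$)
$R{\left(k,N \right)} = -9 + \frac{\sqrt{2} k^{\frac{3}{2}}}{7}$ ($R{\left(k,N \right)} = -9 + \frac{\sqrt{2} \sqrt{k} k}{7} = -9 + \frac{\sqrt{2} k^{\frac{3}{2}}}{7}$)
$6 + R{\left(W,2 \right)} 2 = 6 + \left(-9 + \frac{\sqrt{2}}{7 \cdot 27}\right) 2 = 6 + \left(-9 + \frac{1}{7} \sqrt{2} \cdot \frac{1}{27}\right) 2 = 6 + \left(-9 + \frac{\sqrt{2}}{189}\right) 2 = 6 - \left(18 - \frac{2 \sqrt{2}}{189}\right) = -12 + \frac{2 \sqrt{2}}{189}$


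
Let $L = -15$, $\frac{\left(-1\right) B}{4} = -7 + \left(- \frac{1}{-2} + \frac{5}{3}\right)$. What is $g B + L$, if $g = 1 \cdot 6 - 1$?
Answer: $\frac{245}{3} \approx 81.667$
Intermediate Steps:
$B = \frac{58}{3}$ ($B = - 4 \left(-7 + \left(- \frac{1}{-2} + \frac{5}{3}\right)\right) = - 4 \left(-7 + \left(\left(-1\right) \left(- \frac{1}{2}\right) + 5 \cdot \frac{1}{3}\right)\right) = - 4 \left(-7 + \left(\frac{1}{2} + \frac{5}{3}\right)\right) = - 4 \left(-7 + \frac{13}{6}\right) = \left(-4\right) \left(- \frac{29}{6}\right) = \frac{58}{3} \approx 19.333$)
$g = 5$ ($g = 6 - 1 = 5$)
$g B + L = 5 \cdot \frac{58}{3} - 15 = \frac{290}{3} - 15 = \frac{245}{3}$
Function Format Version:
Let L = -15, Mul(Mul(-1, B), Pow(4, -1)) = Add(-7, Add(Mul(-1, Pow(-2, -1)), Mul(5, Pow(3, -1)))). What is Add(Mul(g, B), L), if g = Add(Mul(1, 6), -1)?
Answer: Rational(245, 3) ≈ 81.667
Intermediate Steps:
B = Rational(58, 3) (B = Mul(-4, Add(-7, Add(Mul(-1, Pow(-2, -1)), Mul(5, Pow(3, -1))))) = Mul(-4, Add(-7, Add(Mul(-1, Rational(-1, 2)), Mul(5, Rational(1, 3))))) = Mul(-4, Add(-7, Add(Rational(1, 2), Rational(5, 3)))) = Mul(-4, Add(-7, Rational(13, 6))) = Mul(-4, Rational(-29, 6)) = Rational(58, 3) ≈ 19.333)
g = 5 (g = Add(6, -1) = 5)
Add(Mul(g, B), L) = Add(Mul(5, Rational(58, 3)), -15) = Add(Rational(290, 3), -15) = Rational(245, 3)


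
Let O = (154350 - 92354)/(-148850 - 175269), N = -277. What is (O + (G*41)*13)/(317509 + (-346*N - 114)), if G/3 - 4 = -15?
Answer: -518271917/12176178473 ≈ -0.042564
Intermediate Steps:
O = -61996/324119 (O = 61996/(-324119) = 61996*(-1/324119) = -61996/324119 ≈ -0.19128)
G = -33 (G = 12 + 3*(-15) = 12 - 45 = -33)
(O + (G*41)*13)/(317509 + (-346*N - 114)) = (-61996/324119 - 33*41*13)/(317509 + (-346*(-277) - 114)) = (-61996/324119 - 1353*13)/(317509 + (95842 - 114)) = (-61996/324119 - 17589)/(317509 + 95728) = -5700991087/324119/413237 = -5700991087/324119*1/413237 = -518271917/12176178473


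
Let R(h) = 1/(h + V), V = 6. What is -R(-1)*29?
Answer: -29/5 ≈ -5.8000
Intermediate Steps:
R(h) = 1/(6 + h) (R(h) = 1/(h + 6) = 1/(6 + h))
-R(-1)*29 = -1/(6 - 1)*29 = -1/5*29 = -1*⅕*29 = -⅕*29 = -29/5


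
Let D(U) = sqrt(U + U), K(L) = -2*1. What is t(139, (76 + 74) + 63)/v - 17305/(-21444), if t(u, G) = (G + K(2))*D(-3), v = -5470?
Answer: 17305/21444 - 211*I*sqrt(6)/5470 ≈ 0.80699 - 0.094487*I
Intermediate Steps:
K(L) = -2
D(U) = sqrt(2)*sqrt(U) (D(U) = sqrt(2*U) = sqrt(2)*sqrt(U))
t(u, G) = I*sqrt(6)*(-2 + G) (t(u, G) = (G - 2)*(sqrt(2)*sqrt(-3)) = (-2 + G)*(sqrt(2)*(I*sqrt(3))) = (-2 + G)*(I*sqrt(6)) = I*sqrt(6)*(-2 + G))
t(139, (76 + 74) + 63)/v - 17305/(-21444) = (I*sqrt(6)*(-2 + ((76 + 74) + 63)))/(-5470) - 17305/(-21444) = (I*sqrt(6)*(-2 + (150 + 63)))*(-1/5470) - 17305*(-1/21444) = (I*sqrt(6)*(-2 + 213))*(-1/5470) + 17305/21444 = (I*sqrt(6)*211)*(-1/5470) + 17305/21444 = (211*I*sqrt(6))*(-1/5470) + 17305/21444 = -211*I*sqrt(6)/5470 + 17305/21444 = 17305/21444 - 211*I*sqrt(6)/5470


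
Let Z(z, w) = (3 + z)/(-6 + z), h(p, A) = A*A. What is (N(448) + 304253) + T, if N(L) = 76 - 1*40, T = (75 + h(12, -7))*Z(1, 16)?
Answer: 1520949/5 ≈ 3.0419e+5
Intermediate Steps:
h(p, A) = A²
Z(z, w) = (3 + z)/(-6 + z)
T = -496/5 (T = (75 + (-7)²)*((3 + 1)/(-6 + 1)) = (75 + 49)*(4/(-5)) = 124*(-⅕*4) = 124*(-⅘) = -496/5 ≈ -99.200)
N(L) = 36 (N(L) = 76 - 40 = 36)
(N(448) + 304253) + T = (36 + 304253) - 496/5 = 304289 - 496/5 = 1520949/5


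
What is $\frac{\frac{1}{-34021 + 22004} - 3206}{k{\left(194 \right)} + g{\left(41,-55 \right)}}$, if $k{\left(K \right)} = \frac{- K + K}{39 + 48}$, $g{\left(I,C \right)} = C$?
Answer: $\frac{38526503}{660935} \approx 58.291$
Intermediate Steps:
$k{\left(K \right)} = 0$ ($k{\left(K \right)} = \frac{0}{87} = 0 \cdot \frac{1}{87} = 0$)
$\frac{\frac{1}{-34021 + 22004} - 3206}{k{\left(194 \right)} + g{\left(41,-55 \right)}} = \frac{\frac{1}{-34021 + 22004} - 3206}{0 - 55} = \frac{\frac{1}{-12017} - 3206}{-55} = \left(- \frac{1}{12017} - 3206\right) \left(- \frac{1}{55}\right) = \left(- \frac{38526503}{12017}\right) \left(- \frac{1}{55}\right) = \frac{38526503}{660935}$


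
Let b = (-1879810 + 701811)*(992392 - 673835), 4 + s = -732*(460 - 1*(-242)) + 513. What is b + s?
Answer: -375260340798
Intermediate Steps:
s = -513355 (s = -4 + (-732*(460 - 1*(-242)) + 513) = -4 + (-732*(460 + 242) + 513) = -4 + (-732*702 + 513) = -4 + (-513864 + 513) = -4 - 513351 = -513355)
b = -375259827443 (b = -1177999*318557 = -375259827443)
b + s = -375259827443 - 513355 = -375260340798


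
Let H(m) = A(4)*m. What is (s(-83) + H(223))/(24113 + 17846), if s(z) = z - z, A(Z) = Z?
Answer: 892/41959 ≈ 0.021259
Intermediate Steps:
s(z) = 0
H(m) = 4*m
(s(-83) + H(223))/(24113 + 17846) = (0 + 4*223)/(24113 + 17846) = (0 + 892)/41959 = 892*(1/41959) = 892/41959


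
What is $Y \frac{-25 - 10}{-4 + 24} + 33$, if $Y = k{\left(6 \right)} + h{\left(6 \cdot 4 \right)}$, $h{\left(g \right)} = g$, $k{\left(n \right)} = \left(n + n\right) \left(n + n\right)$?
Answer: $-261$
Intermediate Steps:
$k{\left(n \right)} = 4 n^{2}$ ($k{\left(n \right)} = 2 n 2 n = 4 n^{2}$)
$Y = 168$ ($Y = 4 \cdot 6^{2} + 6 \cdot 4 = 4 \cdot 36 + 24 = 144 + 24 = 168$)
$Y \frac{-25 - 10}{-4 + 24} + 33 = 168 \frac{-25 - 10}{-4 + 24} + 33 = 168 \left(- \frac{35}{20}\right) + 33 = 168 \left(\left(-35\right) \frac{1}{20}\right) + 33 = 168 \left(- \frac{7}{4}\right) + 33 = -294 + 33 = -261$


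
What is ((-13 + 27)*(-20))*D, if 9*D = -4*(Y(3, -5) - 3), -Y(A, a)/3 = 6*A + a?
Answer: -15680/3 ≈ -5226.7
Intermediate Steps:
Y(A, a) = -18*A - 3*a (Y(A, a) = -3*(6*A + a) = -3*(a + 6*A) = -18*A - 3*a)
D = 56/3 (D = (-4*((-18*3 - 3*(-5)) - 3))/9 = (-4*((-54 + 15) - 3))/9 = (-4*(-39 - 3))/9 = (-4*(-42))/9 = (⅑)*168 = 56/3 ≈ 18.667)
((-13 + 27)*(-20))*D = ((-13 + 27)*(-20))*(56/3) = (14*(-20))*(56/3) = -280*56/3 = -15680/3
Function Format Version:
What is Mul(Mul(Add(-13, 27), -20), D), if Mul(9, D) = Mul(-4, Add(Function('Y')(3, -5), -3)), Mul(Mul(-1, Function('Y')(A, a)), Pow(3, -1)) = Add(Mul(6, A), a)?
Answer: Rational(-15680, 3) ≈ -5226.7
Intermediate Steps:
Function('Y')(A, a) = Add(Mul(-18, A), Mul(-3, a)) (Function('Y')(A, a) = Mul(-3, Add(Mul(6, A), a)) = Mul(-3, Add(a, Mul(6, A))) = Add(Mul(-18, A), Mul(-3, a)))
D = Rational(56, 3) (D = Mul(Rational(1, 9), Mul(-4, Add(Add(Mul(-18, 3), Mul(-3, -5)), -3))) = Mul(Rational(1, 9), Mul(-4, Add(Add(-54, 15), -3))) = Mul(Rational(1, 9), Mul(-4, Add(-39, -3))) = Mul(Rational(1, 9), Mul(-4, -42)) = Mul(Rational(1, 9), 168) = Rational(56, 3) ≈ 18.667)
Mul(Mul(Add(-13, 27), -20), D) = Mul(Mul(Add(-13, 27), -20), Rational(56, 3)) = Mul(Mul(14, -20), Rational(56, 3)) = Mul(-280, Rational(56, 3)) = Rational(-15680, 3)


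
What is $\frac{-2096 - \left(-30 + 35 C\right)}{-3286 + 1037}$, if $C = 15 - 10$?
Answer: $\frac{2241}{2249} \approx 0.99644$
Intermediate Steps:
$C = 5$ ($C = 15 - 10 = 5$)
$\frac{-2096 - \left(-30 + 35 C\right)}{-3286 + 1037} = \frac{-2096 + \left(\left(-35\right) 5 + 30\right)}{-3286 + 1037} = \frac{-2096 + \left(-175 + 30\right)}{-2249} = \left(-2096 - 145\right) \left(- \frac{1}{2249}\right) = \left(-2241\right) \left(- \frac{1}{2249}\right) = \frac{2241}{2249}$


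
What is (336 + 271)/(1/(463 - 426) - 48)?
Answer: -22459/1775 ≈ -12.653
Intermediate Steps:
(336 + 271)/(1/(463 - 426) - 48) = 607/(1/37 - 48) = 607/(-1775/37) = 607*(-37/1775) = -22459/1775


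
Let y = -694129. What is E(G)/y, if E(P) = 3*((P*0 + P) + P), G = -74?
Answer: 444/694129 ≈ 0.00063965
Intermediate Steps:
E(P) = 6*P (E(P) = 3*((0 + P) + P) = 3*(P + P) = 3*(2*P) = 6*P)
E(G)/y = (6*(-74))/(-694129) = -444*(-1/694129) = 444/694129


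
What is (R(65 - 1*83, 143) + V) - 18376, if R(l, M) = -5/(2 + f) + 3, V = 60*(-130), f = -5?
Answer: -78514/3 ≈ -26171.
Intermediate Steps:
V = -7800
R(l, M) = 14/3 (R(l, M) = -5/(2 - 5) + 3 = -5/(-3) + 3 = -5*(-⅓) + 3 = 5/3 + 3 = 14/3)
(R(65 - 1*83, 143) + V) - 18376 = (14/3 - 7800) - 18376 = -23386/3 - 18376 = -78514/3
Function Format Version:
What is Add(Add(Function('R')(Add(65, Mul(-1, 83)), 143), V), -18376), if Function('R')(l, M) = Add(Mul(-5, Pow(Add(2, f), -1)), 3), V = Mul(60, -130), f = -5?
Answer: Rational(-78514, 3) ≈ -26171.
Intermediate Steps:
V = -7800
Function('R')(l, M) = Rational(14, 3) (Function('R')(l, M) = Add(Mul(-5, Pow(Add(2, -5), -1)), 3) = Add(Mul(-5, Pow(-3, -1)), 3) = Add(Mul(-5, Rational(-1, 3)), 3) = Add(Rational(5, 3), 3) = Rational(14, 3))
Add(Add(Function('R')(Add(65, Mul(-1, 83)), 143), V), -18376) = Add(Add(Rational(14, 3), -7800), -18376) = Add(Rational(-23386, 3), -18376) = Rational(-78514, 3)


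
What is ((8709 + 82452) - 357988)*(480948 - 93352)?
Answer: -103421077892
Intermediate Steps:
((8709 + 82452) - 357988)*(480948 - 93352) = (91161 - 357988)*387596 = -266827*387596 = -103421077892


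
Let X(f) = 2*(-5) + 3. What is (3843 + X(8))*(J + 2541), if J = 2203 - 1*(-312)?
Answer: 19394816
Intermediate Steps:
J = 2515 (J = 2203 + 312 = 2515)
X(f) = -7 (X(f) = -10 + 3 = -7)
(3843 + X(8))*(J + 2541) = (3843 - 7)*(2515 + 2541) = 3836*5056 = 19394816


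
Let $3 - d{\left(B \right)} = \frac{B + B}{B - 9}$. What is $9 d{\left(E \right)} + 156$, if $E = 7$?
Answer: $246$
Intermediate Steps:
$d{\left(B \right)} = 3 - \frac{2 B}{-9 + B}$ ($d{\left(B \right)} = 3 - \frac{B + B}{B - 9} = 3 - \frac{2 B}{-9 + B}$)
$9 d{\left(E \right)} + 156 = 9 \frac{-27 + 7}{-9 + 7} + 156 = 9 \frac{1}{-2} \left(-20\right) + 156 = 9 \left(\left(- \frac{1}{2}\right) \left(-20\right)\right) + 156 = 9 \cdot 10 + 156 = 90 + 156 = 246$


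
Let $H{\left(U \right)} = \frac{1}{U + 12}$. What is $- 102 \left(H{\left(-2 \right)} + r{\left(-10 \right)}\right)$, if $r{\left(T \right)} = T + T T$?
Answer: $- \frac{45951}{5} \approx -9190.2$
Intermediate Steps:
$r{\left(T \right)} = T + T^{2}$
$H{\left(U \right)} = \frac{1}{12 + U}$
$- 102 \left(H{\left(-2 \right)} + r{\left(-10 \right)}\right) = - 102 \left(\frac{1}{12 - 2} - 10 \left(1 - 10\right)\right) = - 102 \left(\frac{1}{10} - -90\right) = - 102 \left(\frac{1}{10} + 90\right) = \left(-102\right) \frac{901}{10} = - \frac{45951}{5}$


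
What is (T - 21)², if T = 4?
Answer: 289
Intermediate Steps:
(T - 21)² = (4 - 21)² = (-17)² = 289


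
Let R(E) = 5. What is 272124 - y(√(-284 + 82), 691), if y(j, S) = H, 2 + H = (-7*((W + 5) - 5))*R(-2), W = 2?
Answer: 272196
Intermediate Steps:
H = -72 (H = -2 - 7*((2 + 5) - 5)*5 = -2 - 7*(7 - 5)*5 = -2 - 7*2*5 = -2 - 14*5 = -2 - 70 = -72)
y(j, S) = -72
272124 - y(√(-284 + 82), 691) = 272124 - 1*(-72) = 272124 + 72 = 272196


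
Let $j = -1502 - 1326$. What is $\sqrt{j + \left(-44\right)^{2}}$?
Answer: $2 i \sqrt{223} \approx 29.866 i$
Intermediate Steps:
$j = -2828$ ($j = -1502 - 1326 = -2828$)
$\sqrt{j + \left(-44\right)^{2}} = \sqrt{-2828 + \left(-44\right)^{2}} = \sqrt{-2828 + 1936} = \sqrt{-892} = 2 i \sqrt{223}$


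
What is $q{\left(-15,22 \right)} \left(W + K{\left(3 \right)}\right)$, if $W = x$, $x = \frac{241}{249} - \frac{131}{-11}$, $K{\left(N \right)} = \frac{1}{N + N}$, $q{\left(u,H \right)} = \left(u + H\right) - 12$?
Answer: $- \frac{357265}{5478} \approx -65.218$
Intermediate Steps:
$q{\left(u,H \right)} = -12 + H + u$ ($q{\left(u,H \right)} = \left(H + u\right) - 12 = -12 + H + u$)
$K{\left(N \right)} = \frac{1}{2 N}$
$x = \frac{35270}{2739}$ ($x = 241 \cdot \frac{1}{249} - - \frac{131}{11} = \frac{241}{249} + \frac{131}{11} = \frac{35270}{2739} \approx 12.877$)
$W = \frac{35270}{2739} \approx 12.877$
$q{\left(-15,22 \right)} \left(W + K{\left(3 \right)}\right) = \left(-12 + 22 - 15\right) \left(\frac{35270}{2739} + \frac{1}{2 \cdot 3}\right) = - 5 \left(\frac{35270}{2739} + \frac{1}{2} \cdot \frac{1}{3}\right) = - 5 \left(\frac{35270}{2739} + \frac{1}{6}\right) = \left(-5\right) \frac{71453}{5478} = - \frac{357265}{5478}$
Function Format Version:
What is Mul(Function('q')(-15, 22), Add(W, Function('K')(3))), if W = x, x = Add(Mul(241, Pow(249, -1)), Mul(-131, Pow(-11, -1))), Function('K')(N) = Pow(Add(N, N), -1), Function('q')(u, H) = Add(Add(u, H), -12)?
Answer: Rational(-357265, 5478) ≈ -65.218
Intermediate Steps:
Function('q')(u, H) = Add(-12, H, u) (Function('q')(u, H) = Add(Add(H, u), -12) = Add(-12, H, u))
Function('K')(N) = Mul(Rational(1, 2), Pow(N, -1)) (Function('K')(N) = Pow(Mul(2, N), -1) = Mul(Rational(1, 2), Pow(N, -1)))
x = Rational(35270, 2739) (x = Add(Mul(241, Rational(1, 249)), Mul(-131, Rational(-1, 11))) = Add(Rational(241, 249), Rational(131, 11)) = Rational(35270, 2739) ≈ 12.877)
W = Rational(35270, 2739) ≈ 12.877
Mul(Function('q')(-15, 22), Add(W, Function('K')(3))) = Mul(Add(-12, 22, -15), Add(Rational(35270, 2739), Mul(Rational(1, 2), Pow(3, -1)))) = Mul(-5, Add(Rational(35270, 2739), Mul(Rational(1, 2), Rational(1, 3)))) = Mul(-5, Add(Rational(35270, 2739), Rational(1, 6))) = Mul(-5, Rational(71453, 5478)) = Rational(-357265, 5478)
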